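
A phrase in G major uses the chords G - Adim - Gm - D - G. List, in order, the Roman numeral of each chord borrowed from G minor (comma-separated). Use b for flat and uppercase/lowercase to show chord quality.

ii°, i

The diatonic triads in G major are G, Am, Bm, C, D, Em, F#dim. Of the given chords, G and D are diatonic. But Adim (A–C–Eb) is foreign: the diatonic ii on degree 2 is Am, whereas Adim comes from G minor. It is labeled ii°. But Gm (G–Bb–D) is foreign: the diatonic I on degree 1 is G, whereas Gm comes from G minor. It is labeled i.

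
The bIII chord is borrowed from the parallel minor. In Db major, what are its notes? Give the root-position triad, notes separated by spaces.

Fb Ab Cb

The root of bIII is the lowered 3rd degree: F becomes Fb. Stacking thirds in Db minor on Fb gives Fb–Ab–Cb.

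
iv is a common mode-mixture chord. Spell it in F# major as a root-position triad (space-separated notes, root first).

B D F#

The root, B, is scale degree 4 — the same note in F# major and F# minor; only the chord quality changes. In F# minor the chord on B is B–D–F#.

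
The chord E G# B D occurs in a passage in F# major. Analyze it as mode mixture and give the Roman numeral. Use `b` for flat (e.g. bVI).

In F# major scale degree 7 is E#; E is its lowered form, from F# minor. Diatonically F# major has E#dim (vii°) on that degree; E–G#–B–D is instead the dominant-seventh chord native to F# minor, so it takes the label bVII7.

bVII7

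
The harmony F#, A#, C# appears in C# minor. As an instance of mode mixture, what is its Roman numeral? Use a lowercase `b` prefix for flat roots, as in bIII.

The root F# is the diatonic 4th degree of C# minor; the borrowing shows in the chord quality. The diatonic chord on degree 4 would be F#m (iv), but F#–A#–C# is the major chord from C# major. As a borrowed chord it is labeled IV.

IV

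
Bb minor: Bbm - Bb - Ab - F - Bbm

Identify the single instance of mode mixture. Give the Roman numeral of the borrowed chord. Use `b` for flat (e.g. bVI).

In Bb minor (with V from harmonic minor) the diatonic chords are Bbm, Cdim, Db, Ebm, F, Gb, Ab. Bbm, Ab and F are all diatonic. Bb (Bb–D–F) is not: scale degree 1 in Bb minor carries Bbm (i). In Bb major the chord on that degree is Bb, so here it functions as I, borrowed from the parallel major.

I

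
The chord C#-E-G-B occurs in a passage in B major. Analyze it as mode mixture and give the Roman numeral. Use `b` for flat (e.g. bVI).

iiø7

The root C# is the diatonic 2nd degree of B major; the borrowing shows in the chord quality. Diatonically B major has C#m (ii) on that degree; C#–E–G–B is instead the half-diminished-seventh chord native to B minor, so it takes the label iiø7.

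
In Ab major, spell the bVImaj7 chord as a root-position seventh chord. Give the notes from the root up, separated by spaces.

bVImaj7 is built on the lowered scale degree 6. In Ab major degree 6 is F; lowered it becomes Fb. In Ab minor the chord on Fb is Fb–Ab–Cb–Eb.

Fb Ab Cb Eb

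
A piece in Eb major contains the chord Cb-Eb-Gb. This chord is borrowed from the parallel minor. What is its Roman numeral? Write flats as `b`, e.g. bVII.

In Eb major scale degree 6 is C; Cb is its lowered form, from Eb minor. Cb–Eb–Gb is a major chord — the form found in Eb minor, not the diatonic vi (Cm). Borrowed into Eb major it is written bVI.

bVI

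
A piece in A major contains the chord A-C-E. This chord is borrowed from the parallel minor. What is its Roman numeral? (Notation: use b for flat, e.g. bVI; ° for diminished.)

A is scale degree 1 in A major. Diatonically A major has A (I) on that degree; A–C–E is instead the minor chord native to A minor, so it takes the label i.

i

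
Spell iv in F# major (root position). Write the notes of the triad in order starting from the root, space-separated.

B D F#

The root, B, is scale degree 4 — the same note in F# major and F# minor; only the chord quality changes. Stacking thirds in F# minor on B gives B–D–F#.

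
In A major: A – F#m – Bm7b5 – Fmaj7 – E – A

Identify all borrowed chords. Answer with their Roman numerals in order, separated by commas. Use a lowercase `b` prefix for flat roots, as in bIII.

iiø7, bVImaj7

The diatonic triads in A major are A, Bm, C#m, D, E, F#m, G#dim. A, F#m and E all belong to that set. But Bm7b5 (B–D–F–A) is foreign: the diatonic ii on degree 2 is Bm, whereas Bm7b5 comes from A minor. It is labeled iiø7. Fmaj7 (F–A–C–E) is not: scale degree 6 in A major carries F#m (vi). In A minor the chord on that degree is Fmaj7, so here it functions as bVImaj7, borrowed from the parallel minor.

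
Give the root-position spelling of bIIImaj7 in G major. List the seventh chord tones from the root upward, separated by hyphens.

Bb-D-F-A

bIIImaj7 is built on the lowered scale degree 3. In G major degree 3 is B; lowered it becomes Bb. Stacking thirds in G minor on Bb gives Bb–D–F–A.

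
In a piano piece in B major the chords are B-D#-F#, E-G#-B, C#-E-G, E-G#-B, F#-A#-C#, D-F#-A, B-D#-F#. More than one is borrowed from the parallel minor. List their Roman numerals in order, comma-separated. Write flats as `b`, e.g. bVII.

ii°, bIII

The diatonic triads in B major are B, C#m, D#m, E, F#, G#m, A#dim. B–D#–F# = B, E–G#–B = E and F#–A#–C# = F# all belong to that set. But C#–E–G is foreign: the diatonic ii on degree 2 is C#m, whereas C#dim comes from B minor. It is labeled ii°. D–F#–A doesn't fit — on degree 3 B major would have D#m (iii). D is the degree-3 chord of B minor, so it is the borrowed bIII.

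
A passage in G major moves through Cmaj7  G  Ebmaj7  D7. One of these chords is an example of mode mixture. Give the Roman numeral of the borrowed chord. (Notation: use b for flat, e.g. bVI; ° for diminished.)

G major has the diatonic set G, Am, Bm, C, D, Em, F#dim. Of the given chords, Cmaj7, G and D7 are diatonic. Ebmaj7 (Eb–G–Bb–D) is not: scale degree 6 in G major carries Em (vi). In G minor the chord on that degree is Ebmaj7, so here it functions as bVImaj7, borrowed from the parallel minor.

bVImaj7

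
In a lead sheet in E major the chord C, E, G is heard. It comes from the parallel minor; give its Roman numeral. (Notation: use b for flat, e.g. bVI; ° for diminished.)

bVI

The root C is the lowered 6th scale degree — diatonically E major has C# there. The diatonic chord on degree 6 would be C#m (vi), but C–E–G is the major chord from E minor. As a borrowed chord it is labeled bVI.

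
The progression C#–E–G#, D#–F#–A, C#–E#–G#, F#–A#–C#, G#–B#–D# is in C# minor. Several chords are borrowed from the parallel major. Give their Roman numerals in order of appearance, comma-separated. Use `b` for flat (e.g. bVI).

I, IV

C# minor has the diatonic set C#m, D#dim, E, F#m, G#, A, B (with V from harmonic minor). C#–E–G# = C#m, D#–F#–A = D#dim and G#–B#–D# = G# are all diatonic. But C#–E#–G# is foreign: the diatonic i on degree 1 is C#m, whereas C# comes from C# major. It is labeled I. F#–A#–C# is not: scale degree 4 in C# minor carries F#m (iv). In C# major the chord on that degree is F#, so here it functions as IV, borrowed from the parallel major.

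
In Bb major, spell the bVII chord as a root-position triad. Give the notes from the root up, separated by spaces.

bVII is built on the lowered scale degree 7. In Bb major degree 7 is A; lowered it becomes Ab. Stacking thirds in Bb minor on Ab gives Ab–C–Eb.

Ab C Eb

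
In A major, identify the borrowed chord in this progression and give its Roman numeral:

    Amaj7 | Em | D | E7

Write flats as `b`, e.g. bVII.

v

A major has the diatonic set A, Bm, C#m, D, E, F#m, G#dim. Amaj7, D and E7 are all diatonic. But Em (E–G–B) is foreign: the diatonic V on degree 5 is E, whereas Em comes from A minor. It is labeled v.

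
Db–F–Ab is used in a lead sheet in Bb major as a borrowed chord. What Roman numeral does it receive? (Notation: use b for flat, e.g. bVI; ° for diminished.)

bIII

Db is the lowered form of scale degree 3 in Bb major (the diatonic degree 3 is D). The diatonic chord on degree 3 would be Dm (iii), but Db–F–Ab is the major chord from Bb minor. As a borrowed chord it is labeled bIII.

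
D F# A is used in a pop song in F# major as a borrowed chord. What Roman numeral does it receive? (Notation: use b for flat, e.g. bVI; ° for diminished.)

bVI

In F# major scale degree 6 is D#; D is its lowered form, from F# minor. Diatonically F# major has D#m (vi) on that degree; D–F#–A is instead the major chord native to F# minor, so it takes the label bVI.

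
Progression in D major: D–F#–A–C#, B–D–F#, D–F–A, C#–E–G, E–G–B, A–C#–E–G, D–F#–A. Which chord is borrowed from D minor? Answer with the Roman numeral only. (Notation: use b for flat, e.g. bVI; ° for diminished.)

In D major the diatonic chords are D, Em, F#m, G, A, Bm, C#dim. D–F#–A–C# = Dmaj7, B–D–F# = Bm, C#–E–G = C#dim, E–G–B = Em, A–C#–E–G = A7 and D–F#–A = D all belong to that set. D–F–A doesn't fit — on degree 1 D major would have D (I). Dm is the degree-1 chord of D minor, so it is the borrowed i.

i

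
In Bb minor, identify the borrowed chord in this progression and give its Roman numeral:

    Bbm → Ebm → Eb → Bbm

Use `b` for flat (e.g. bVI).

Bb minor has the diatonic set Bbm, Cdim, Db, Ebm, F, Gb, Ab (with V from harmonic minor). Of the given chords, Bbm and Ebm are diatonic. Eb (Eb–G–Bb) doesn't fit — on degree 4 Bb minor would have Ebm (iv). Eb is the degree-4 chord of Bb major, so it is the borrowed IV.

IV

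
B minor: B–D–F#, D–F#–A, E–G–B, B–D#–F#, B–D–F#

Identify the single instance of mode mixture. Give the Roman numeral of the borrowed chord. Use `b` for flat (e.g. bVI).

B minor has the diatonic set Bm, C#dim, D, Em, F#, G, A (with V from harmonic minor). B–D–F# = Bm, D–F#–A = D and E–G–B = Em are all diatonic. But B–D#–F# is foreign: the diatonic i on degree 1 is Bm, whereas B comes from B major. It is labeled I.

I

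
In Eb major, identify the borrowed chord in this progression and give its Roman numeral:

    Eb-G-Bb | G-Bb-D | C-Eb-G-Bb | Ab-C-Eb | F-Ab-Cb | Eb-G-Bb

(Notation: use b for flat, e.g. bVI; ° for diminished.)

The diatonic triads in Eb major are Eb, Fm, Gm, Ab, Bb, Cm, Ddim. Of the given chords, Eb–G–Bb = Eb, G–Bb–D = Gm, C–Eb–G–Bb = Cm7 and Ab–C–Eb = Ab are diatonic. F–Ab–Cb doesn't fit — on degree 2 Eb major would have Fm (ii). Fdim is the degree-2 chord of Eb minor, so it is the borrowed ii°.

ii°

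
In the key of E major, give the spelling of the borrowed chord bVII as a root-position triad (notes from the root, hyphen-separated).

D-F#-A

The root of bVII is the lowered 7th degree: D# becomes D. Building the major chord from the parallel minor on D: D–F#–A.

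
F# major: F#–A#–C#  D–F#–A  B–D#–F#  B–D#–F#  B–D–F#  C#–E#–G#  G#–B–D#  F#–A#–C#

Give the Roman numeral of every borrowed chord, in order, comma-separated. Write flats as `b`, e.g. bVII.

The diatonic triads in F# major are F#, G#m, A#m, B, C#, D#m, E#dim. F#–A#–C# = F#, B–D#–F# = B, C#–E#–G# = C# and G#–B–D# = G#m are all diatonic. D–F#–A doesn't fit — on degree 6 F# major would have D#m (vi). D is the degree-6 chord of F# minor, so it is the borrowed bVI. B–D–F# is not: scale degree 4 in F# major carries B (IV). In F# minor the chord on that degree is Bm, so here it functions as iv, borrowed from the parallel minor.

bVI, iv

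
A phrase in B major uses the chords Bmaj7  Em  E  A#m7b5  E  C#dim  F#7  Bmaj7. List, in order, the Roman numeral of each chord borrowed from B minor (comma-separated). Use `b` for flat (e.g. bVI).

iv, ii°

B major has the diatonic set B, C#m, D#m, E, F#, G#m, A#dim. Bmaj7, E, A#m7b5 and F#7 all belong to that set. Em (E–G–B) doesn't fit — on degree 4 B major would have E (IV). Em is the degree-4 chord of B minor, so it is the borrowed iv. C#dim (C#–E–G) is not: scale degree 2 in B major carries C#m (ii). In B minor the chord on that degree is C#dim, so here it functions as ii°, borrowed from the parallel minor.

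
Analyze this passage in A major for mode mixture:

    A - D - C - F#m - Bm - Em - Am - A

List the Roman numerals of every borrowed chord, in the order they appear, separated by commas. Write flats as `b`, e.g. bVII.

The diatonic triads in A major are A, Bm, C#m, D, E, F#m, G#dim. A, D, F#m and Bm are all diatonic. C (C–E–G) is not: scale degree 3 in A major carries C#m (iii). In A minor the chord on that degree is C, so here it functions as bIII, borrowed from the parallel minor. Em (E–G–B) is not: scale degree 5 in A major carries E (V). In A minor the chord on that degree is Em, so here it functions as v, borrowed from the parallel minor. But Am (A–C–E) is foreign: the diatonic I on degree 1 is A, whereas Am comes from A minor. It is labeled i.

bIII, v, i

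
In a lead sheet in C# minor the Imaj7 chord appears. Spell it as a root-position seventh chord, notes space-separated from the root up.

C# E# G# B#

Imaj7 is built on scale degree 1, which is C# in both C# minor and its parallel. Stacking thirds in C# major on C# gives C#–E#–G#–B#.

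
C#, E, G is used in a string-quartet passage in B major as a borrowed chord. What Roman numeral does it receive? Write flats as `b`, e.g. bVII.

C# is scale degree 2 in B major. Diatonically B major has C#m (ii) on that degree; C#–E–G is instead the diminished chord native to B minor, so it takes the label ii°.

ii°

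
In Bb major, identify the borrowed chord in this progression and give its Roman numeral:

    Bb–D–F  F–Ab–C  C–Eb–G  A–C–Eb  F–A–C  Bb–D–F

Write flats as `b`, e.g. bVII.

In Bb major the diatonic chords are Bb, Cm, Dm, Eb, F, Gm, Adim. Bb–D–F = Bb, C–Eb–G = Cm, A–C–Eb = Adim and F–A–C = F are all diatonic. F–Ab–C doesn't fit — on degree 5 Bb major would have F (V). Fm is the degree-5 chord of Bb minor, so it is the borrowed v.

v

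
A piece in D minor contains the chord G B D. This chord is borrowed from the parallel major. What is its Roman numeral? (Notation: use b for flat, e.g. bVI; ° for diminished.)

IV

G is scale degree 4 in D minor. The diatonic chord on degree 4 would be Gm (iv), but G–B–D is the major chord from D major. As a borrowed chord it is labeled IV.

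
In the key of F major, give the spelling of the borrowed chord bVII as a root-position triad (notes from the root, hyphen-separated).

Eb-G-Bb

Scale degree 7 in F major is E. bVII uses the lowered form, Eb, taken from F minor. In F minor the chord on Eb is Eb–G–Bb.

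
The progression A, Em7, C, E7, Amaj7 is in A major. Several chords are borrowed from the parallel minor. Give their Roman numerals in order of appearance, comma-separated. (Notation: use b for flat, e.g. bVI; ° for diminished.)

A major has the diatonic set A, Bm, C#m, D, E, F#m, G#dim. A, E7 and Amaj7 all belong to that set. But Em7 (E–G–B–D) is foreign: the diatonic V on degree 5 is E, whereas Em7 comes from A minor. It is labeled v7. But C (C–E–G) is foreign: the diatonic iii on degree 3 is C#m, whereas C comes from A minor. It is labeled bIII.

v7, bIII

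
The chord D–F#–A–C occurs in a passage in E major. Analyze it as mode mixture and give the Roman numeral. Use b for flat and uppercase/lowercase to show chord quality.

bVII7

In E major scale degree 7 is D#; D is its lowered form, from E minor. Diatonically E major has D#dim (vii°) on that degree; D–F#–A–C is instead the dominant-seventh chord native to E minor, so it takes the label bVII7.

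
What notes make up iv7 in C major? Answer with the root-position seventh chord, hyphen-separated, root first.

The root, F, is scale degree 4 — the same note in C major and C minor; only the chord quality changes. Stacking thirds in C minor on F gives F–Ab–C–Eb.

F-Ab-C-Eb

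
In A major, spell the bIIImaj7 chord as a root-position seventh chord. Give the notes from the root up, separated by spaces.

bIIImaj7 is built on the lowered scale degree 3. In A major degree 3 is C#; lowered it becomes C. Stacking thirds in A minor on C gives C–E–G–B.

C E G B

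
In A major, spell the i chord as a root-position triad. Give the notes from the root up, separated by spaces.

A C E

i is built on scale degree 1, which is A in both A major and its parallel. In A minor the chord on A is A–C–E.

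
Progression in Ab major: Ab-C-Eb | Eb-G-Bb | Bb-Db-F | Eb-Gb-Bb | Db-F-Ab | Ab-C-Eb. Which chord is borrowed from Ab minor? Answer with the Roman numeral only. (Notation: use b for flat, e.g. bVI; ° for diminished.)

In Ab major the diatonic chords are Ab, Bbm, Cm, Db, Eb, Fm, Gdim. Ab–C–Eb = Ab, Eb–G–Bb = Eb, Bb–Db–F = Bbm and Db–F–Ab = Db are all diatonic. But Eb–Gb–Bb is foreign: the diatonic V on degree 5 is Eb, whereas Ebm comes from Ab minor. It is labeled v.

v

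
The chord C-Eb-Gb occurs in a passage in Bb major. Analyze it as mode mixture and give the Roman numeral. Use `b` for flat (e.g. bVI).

The root C is the diatonic 2nd degree of Bb major; the borrowing shows in the chord quality. The diatonic chord on degree 2 would be Cm (ii), but C–Eb–Gb is the diminished chord from Bb minor. As a borrowed chord it is labeled ii°.

ii°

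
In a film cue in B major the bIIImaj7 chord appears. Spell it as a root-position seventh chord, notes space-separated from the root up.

bIIImaj7 is built on the lowered scale degree 3. In B major degree 3 is D#; lowered it becomes D. Building the major-seventh chord from the parallel minor on D: D–F#–A–C#.

D F# A C#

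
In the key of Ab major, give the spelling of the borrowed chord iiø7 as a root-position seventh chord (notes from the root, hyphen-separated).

Bb-Db-Fb-Ab

iiø7 is built on scale degree 2, which is Bb in both Ab major and its parallel. Stacking thirds in Ab minor on Bb gives Bb–Db–Fb–Ab.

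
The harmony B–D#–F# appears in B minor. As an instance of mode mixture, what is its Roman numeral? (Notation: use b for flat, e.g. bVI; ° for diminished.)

The root B is the diatonic 1st degree of B minor; the borrowing shows in the chord quality. The diatonic chord on degree 1 would be Bm (i), but B–D#–F# is the major chord from B major. As a borrowed chord it is labeled I.

I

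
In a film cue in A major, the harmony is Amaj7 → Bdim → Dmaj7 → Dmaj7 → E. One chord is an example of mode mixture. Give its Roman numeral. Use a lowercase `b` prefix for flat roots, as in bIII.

ii°

A major has the diatonic set A, Bm, C#m, D, E, F#m, G#dim. Amaj7, Dmaj7 and E all belong to that set. Bdim (B–D–F) doesn't fit — on degree 2 A major would have Bm (ii). Bdim is the degree-2 chord of A minor, so it is the borrowed ii°.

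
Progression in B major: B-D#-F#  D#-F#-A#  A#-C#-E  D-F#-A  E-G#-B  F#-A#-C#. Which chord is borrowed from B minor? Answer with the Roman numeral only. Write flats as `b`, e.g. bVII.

bIII

In B major the diatonic chords are B, C#m, D#m, E, F#, G#m, A#dim. B–D#–F# = B, D#–F#–A# = D#m, A#–C#–E = A#dim, E–G#–B = E and F#–A#–C# = F# are all diatonic. D–F#–A is not: scale degree 3 in B major carries D#m (iii). In B minor the chord on that degree is D, so here it functions as bIII, borrowed from the parallel minor.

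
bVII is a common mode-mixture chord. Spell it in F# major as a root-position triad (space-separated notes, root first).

E G# B

Scale degree 7 in F# major is E#. bVII uses the lowered form, E, taken from F# minor. Stacking thirds in F# minor on E gives E–G#–B.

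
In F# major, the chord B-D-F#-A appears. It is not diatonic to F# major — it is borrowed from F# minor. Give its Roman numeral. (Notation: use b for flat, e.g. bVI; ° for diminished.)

The root B is the diatonic 4th degree of F# major; the borrowing shows in the chord quality. B–D–F#–A is a minor-seventh chord — the form found in F# minor, not the diatonic IV (B). Borrowed into F# major it is written iv7.

iv7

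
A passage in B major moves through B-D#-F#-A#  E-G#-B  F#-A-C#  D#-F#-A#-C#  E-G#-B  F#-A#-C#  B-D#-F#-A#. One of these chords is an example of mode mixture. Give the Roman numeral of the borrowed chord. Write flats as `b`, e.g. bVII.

v

In B major the diatonic chords are B, C#m, D#m, E, F#, G#m, A#dim. Of the given chords, B–D#–F#–A# = Bmaj7, E–G#–B = E, D#–F#–A#–C# = D#m7 and F#–A#–C# = F# are diatonic. F#–A–C# doesn't fit — on degree 5 B major would have F# (V). F#m is the degree-5 chord of B minor, so it is the borrowed v.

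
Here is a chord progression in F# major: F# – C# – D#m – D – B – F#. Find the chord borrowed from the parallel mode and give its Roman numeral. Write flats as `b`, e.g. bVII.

bVI

F# major has the diatonic set F#, G#m, A#m, B, C#, D#m, E#dim. F#, C#, D#m and B are all diatonic. D (D–F#–A) is not: scale degree 6 in F# major carries D#m (vi). In F# minor the chord on that degree is D, so here it functions as bVI, borrowed from the parallel minor.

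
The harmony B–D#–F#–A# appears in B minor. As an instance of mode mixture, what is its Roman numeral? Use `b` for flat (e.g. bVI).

Imaj7

B is scale degree 1 in B minor. The diatonic chord on degree 1 would be Bm (i), but B–D#–F#–A# is the major-seventh chord from B major. As a borrowed chord it is labeled Imaj7.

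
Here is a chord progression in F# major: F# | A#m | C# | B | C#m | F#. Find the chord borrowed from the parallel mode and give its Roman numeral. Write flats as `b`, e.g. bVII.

F# major has the diatonic set F#, G#m, A#m, B, C#, D#m, E#dim. F#, A#m, C# and B are all diatonic. C#m (C#–E–G#) doesn't fit — on degree 5 F# major would have C# (V). C#m is the degree-5 chord of F# minor, so it is the borrowed v.

v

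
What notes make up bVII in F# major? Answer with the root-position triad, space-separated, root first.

The root of bVII is the lowered 7th degree: E# becomes E. Building the major chord from the parallel minor on E: E–G#–B.

E G# B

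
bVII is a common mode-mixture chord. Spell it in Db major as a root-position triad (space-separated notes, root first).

Cb Eb Gb

Scale degree 7 in Db major is C. bVII uses the lowered form, Cb, taken from Db minor. Building the major chord from the parallel minor on Cb: Cb–Eb–Gb.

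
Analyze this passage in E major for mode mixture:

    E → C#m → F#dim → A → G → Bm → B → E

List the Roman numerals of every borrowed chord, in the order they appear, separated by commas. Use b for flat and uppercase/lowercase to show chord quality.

In E major the diatonic chords are E, F#m, G#m, A, B, C#m, D#dim. E, C#m, A and B all belong to that set. F#dim (F#–A–C) doesn't fit — on degree 2 E major would have F#m (ii). F#dim is the degree-2 chord of E minor, so it is the borrowed ii°. G (G–B–D) doesn't fit — on degree 3 E major would have G#m (iii). G is the degree-3 chord of E minor, so it is the borrowed bIII. Bm (B–D–F#) is not: scale degree 5 in E major carries B (V). In E minor the chord on that degree is Bm, so here it functions as v, borrowed from the parallel minor.

ii°, bIII, v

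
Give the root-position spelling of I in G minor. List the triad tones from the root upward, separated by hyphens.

G-B-D

The root, G, is scale degree 1 — the same note in G minor and G major; only the chord quality changes. Building the major chord from the parallel major on G: G–B–D.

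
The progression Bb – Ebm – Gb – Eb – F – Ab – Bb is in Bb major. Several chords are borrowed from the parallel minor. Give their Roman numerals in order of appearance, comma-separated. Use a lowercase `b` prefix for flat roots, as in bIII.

Bb major has the diatonic set Bb, Cm, Dm, Eb, F, Gm, Adim. Bb, Eb and F all belong to that set. Ebm (Eb–Gb–Bb) is not: scale degree 4 in Bb major carries Eb (IV). In Bb minor the chord on that degree is Ebm, so here it functions as iv, borrowed from the parallel minor. But Gb (Gb–Bb–Db) is foreign: the diatonic vi on degree 6 is Gm, whereas Gb comes from Bb minor. It is labeled bVI. Ab (Ab–C–Eb) is not: scale degree 7 in Bb major carries Adim (vii°). In Bb minor the chord on that degree is Ab, so here it functions as bVII, borrowed from the parallel minor.

iv, bVI, bVII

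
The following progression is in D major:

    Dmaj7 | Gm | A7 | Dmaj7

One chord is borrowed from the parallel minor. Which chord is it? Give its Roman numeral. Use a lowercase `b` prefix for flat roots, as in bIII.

iv

In D major the diatonic chords are D, Em, F#m, G, A, Bm, C#dim. Dmaj7 and A7 are both diatonic. Gm (G–Bb–D) is not: scale degree 4 in D major carries G (IV). In D minor the chord on that degree is Gm, so here it functions as iv, borrowed from the parallel minor.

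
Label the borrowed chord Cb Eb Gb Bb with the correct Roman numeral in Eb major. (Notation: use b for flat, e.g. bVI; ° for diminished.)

Cb is the lowered form of scale degree 6 in Eb major (the diatonic degree 6 is C). The diatonic chord on degree 6 would be Cm (vi), but Cb–Eb–Gb–Bb is the major-seventh chord from Eb minor. As a borrowed chord it is labeled bVImaj7.

bVImaj7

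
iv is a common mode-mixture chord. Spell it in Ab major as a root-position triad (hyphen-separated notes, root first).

Db-Fb-Ab

The root, Db, is scale degree 4 — the same note in Ab major and Ab minor; only the chord quality changes. Building the minor chord from the parallel minor on Db: Db–Fb–Ab.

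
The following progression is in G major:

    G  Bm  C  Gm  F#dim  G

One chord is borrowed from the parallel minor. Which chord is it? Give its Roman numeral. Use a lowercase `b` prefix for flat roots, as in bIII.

In G major the diatonic chords are G, Am, Bm, C, D, Em, F#dim. Of the given chords, G, Bm, C and F#dim are diatonic. But Gm (G–Bb–D) is foreign: the diatonic I on degree 1 is G, whereas Gm comes from G minor. It is labeled i.

i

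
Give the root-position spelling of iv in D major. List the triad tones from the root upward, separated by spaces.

The root, G, is scale degree 4 — the same note in D major and D minor; only the chord quality changes. Building the minor chord from the parallel minor on G: G–Bb–D.

G Bb D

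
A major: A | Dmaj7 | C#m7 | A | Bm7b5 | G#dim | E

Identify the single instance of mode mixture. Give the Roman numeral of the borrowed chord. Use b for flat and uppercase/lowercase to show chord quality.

iiø7

The diatonic triads in A major are A, Bm, C#m, D, E, F#m, G#dim. A, Dmaj7, C#m7, G#dim and E all belong to that set. Bm7b5 (B–D–F–A) is not: scale degree 2 in A major carries Bm (ii). In A minor the chord on that degree is Bm7b5, so here it functions as iiø7, borrowed from the parallel minor.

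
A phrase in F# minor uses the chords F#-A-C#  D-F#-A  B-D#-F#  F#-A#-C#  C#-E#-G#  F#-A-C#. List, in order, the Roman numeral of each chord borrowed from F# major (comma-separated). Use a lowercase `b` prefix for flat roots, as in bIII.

IV, I

The diatonic triads in F# minor (with V from harmonic minor) are F#m, G#dim, A, Bm, C#, D, E. F#–A–C# = F#m, D–F#–A = D and C#–E#–G# = C# all belong to that set. But B–D#–F# is foreign: the diatonic iv on degree 4 is Bm, whereas B comes from F# major. It is labeled IV. F#–A#–C# is not: scale degree 1 in F# minor carries F#m (i). In F# major the chord on that degree is F#, so here it functions as I, borrowed from the parallel major.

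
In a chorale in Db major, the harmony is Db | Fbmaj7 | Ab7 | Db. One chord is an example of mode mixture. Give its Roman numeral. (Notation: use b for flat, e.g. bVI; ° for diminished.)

bIIImaj7

The diatonic triads in Db major are Db, Ebm, Fm, Gb, Ab, Bbm, Cdim. Of the given chords, Db and Ab7 are diatonic. But Fbmaj7 (Fb–Ab–Cb–Eb) is foreign: the diatonic iii on degree 3 is Fm, whereas Fbmaj7 comes from Db minor. It is labeled bIIImaj7.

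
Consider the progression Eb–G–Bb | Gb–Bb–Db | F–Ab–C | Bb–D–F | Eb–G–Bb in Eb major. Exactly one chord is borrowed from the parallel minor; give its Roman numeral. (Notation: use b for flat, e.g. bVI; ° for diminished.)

bIII

The diatonic triads in Eb major are Eb, Fm, Gm, Ab, Bb, Cm, Ddim. Eb–G–Bb = Eb, F–Ab–C = Fm and Bb–D–F = Bb are all diatonic. But Gb–Bb–Db is foreign: the diatonic iii on degree 3 is Gm, whereas Gb comes from Eb minor. It is labeled bIII.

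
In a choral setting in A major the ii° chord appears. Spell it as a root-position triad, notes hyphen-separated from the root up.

B-D-F

ii° is built on scale degree 2, which is B in both A major and its parallel. In A minor the chord on B is B–D–F.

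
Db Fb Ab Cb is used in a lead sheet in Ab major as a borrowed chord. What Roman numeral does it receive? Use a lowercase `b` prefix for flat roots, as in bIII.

iv7

The root Db is the diatonic 4th degree of Ab major; the borrowing shows in the chord quality. Diatonically Ab major has Db (IV) on that degree; Db–Fb–Ab–Cb is instead the minor-seventh chord native to Ab minor, so it takes the label iv7.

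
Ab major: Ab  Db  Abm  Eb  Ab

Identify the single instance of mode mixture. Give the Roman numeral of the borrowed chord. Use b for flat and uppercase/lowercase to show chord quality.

i

In Ab major the diatonic chords are Ab, Bbm, Cm, Db, Eb, Fm, Gdim. Ab, Db and Eb are all diatonic. Abm (Ab–Cb–Eb) is not: scale degree 1 in Ab major carries Ab (I). In Ab minor the chord on that degree is Abm, so here it functions as i, borrowed from the parallel minor.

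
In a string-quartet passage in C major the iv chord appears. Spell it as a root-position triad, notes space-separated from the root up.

iv is built on scale degree 4, which is F in both C major and its parallel. Building the minor chord from the parallel minor on F: F–Ab–C.

F Ab C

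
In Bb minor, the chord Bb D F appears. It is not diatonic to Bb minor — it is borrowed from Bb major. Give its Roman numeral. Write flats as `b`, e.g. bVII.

I

Bb is scale degree 1 in Bb minor. Bb–D–F is a major chord — the form found in Bb major, not the diatonic i (Bbm). Borrowed into Bb minor it is written I.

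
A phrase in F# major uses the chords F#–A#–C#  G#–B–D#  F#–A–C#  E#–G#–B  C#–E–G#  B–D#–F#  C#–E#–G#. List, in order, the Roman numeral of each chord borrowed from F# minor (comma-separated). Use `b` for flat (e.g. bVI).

i, v

F# major has the diatonic set F#, G#m, A#m, B, C#, D#m, E#dim. Of the given chords, F#–A#–C# = F#, G#–B–D# = G#m, E#–G#–B = E#dim, B–D#–F# = B and C#–E#–G# = C# are diatonic. F#–A–C# is not: scale degree 1 in F# major carries F# (I). In F# minor the chord on that degree is F#m, so here it functions as i, borrowed from the parallel minor. C#–E–G# doesn't fit — on degree 5 F# major would have C# (V). C#m is the degree-5 chord of F# minor, so it is the borrowed v.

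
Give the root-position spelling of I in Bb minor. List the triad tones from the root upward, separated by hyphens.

Bb-D-F

I is built on scale degree 1, which is Bb in both Bb minor and its parallel. In Bb major the chord on Bb is Bb–D–F.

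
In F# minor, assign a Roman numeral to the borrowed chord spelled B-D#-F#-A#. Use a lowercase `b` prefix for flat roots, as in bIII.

IVmaj7

B is scale degree 4 in F# minor. The diatonic chord on degree 4 would be Bm (iv), but B–D#–F#–A# is the major-seventh chord from F# major. As a borrowed chord it is labeled IVmaj7.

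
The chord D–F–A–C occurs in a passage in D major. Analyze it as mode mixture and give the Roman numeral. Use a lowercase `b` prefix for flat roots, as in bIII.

i7

D is scale degree 1 in D major. The diatonic chord on degree 1 would be D (I), but D–F–A–C is the minor-seventh chord from D minor. As a borrowed chord it is labeled i7.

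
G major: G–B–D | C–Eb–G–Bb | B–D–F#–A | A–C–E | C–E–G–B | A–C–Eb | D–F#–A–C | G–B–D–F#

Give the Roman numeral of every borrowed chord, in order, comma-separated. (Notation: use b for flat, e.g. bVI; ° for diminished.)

In G major the diatonic chords are G, Am, Bm, C, D, Em, F#dim. Of the given chords, G–B–D = G, B–D–F#–A = Bm7, A–C–E = Am, C–E–G–B = Cmaj7, D–F#–A–C = D7 and G–B–D–F# = Gmaj7 are diatonic. But C–Eb–G–Bb is foreign: the diatonic IV on degree 4 is C, whereas Cm7 comes from G minor. It is labeled iv7. A–C–Eb doesn't fit — on degree 2 G major would have Am (ii). Adim is the degree-2 chord of G minor, so it is the borrowed ii°.

iv7, ii°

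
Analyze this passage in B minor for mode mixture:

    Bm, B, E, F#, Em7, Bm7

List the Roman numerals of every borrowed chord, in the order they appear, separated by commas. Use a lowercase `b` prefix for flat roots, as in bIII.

I, IV

In B minor (with V from harmonic minor) the diatonic chords are Bm, C#dim, D, Em, F#, G, A. Bm, F#, Em7 and Bm7 are all diatonic. But B (B–D#–F#) is foreign: the diatonic i on degree 1 is Bm, whereas B comes from B major. It is labeled I. E (E–G#–B) is not: scale degree 4 in B minor carries Em (iv). In B major the chord on that degree is E, so here it functions as IV, borrowed from the parallel major.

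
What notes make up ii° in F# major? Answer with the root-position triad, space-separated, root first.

G# B D

The root, G#, is scale degree 2 — the same note in F# major and F# minor; only the chord quality changes. In F# minor the chord on G# is G#–B–D.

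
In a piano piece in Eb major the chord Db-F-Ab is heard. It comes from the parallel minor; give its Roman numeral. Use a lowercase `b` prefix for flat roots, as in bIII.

bVII

Db is the lowered form of scale degree 7 in Eb major (the diatonic degree 7 is D). The diatonic chord on degree 7 would be Ddim (vii°), but Db–F–Ab is the major chord from Eb minor. As a borrowed chord it is labeled bVII.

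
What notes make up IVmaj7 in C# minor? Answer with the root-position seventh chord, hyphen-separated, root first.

F#-A#-C#-E#

The root, F#, is scale degree 4 — the same note in C# minor and C# major; only the chord quality changes. In C# major the chord on F# is F#–A#–C#–E#.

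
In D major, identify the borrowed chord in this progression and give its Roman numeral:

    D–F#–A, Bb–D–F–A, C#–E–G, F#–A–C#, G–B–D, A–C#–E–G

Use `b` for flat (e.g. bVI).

D major has the diatonic set D, Em, F#m, G, A, Bm, C#dim. Of the given chords, D–F#–A = D, C#–E–G = C#dim, F#–A–C# = F#m, G–B–D = G and A–C#–E–G = A7 are diatonic. Bb–D–F–A doesn't fit — on degree 6 D major would have Bm (vi). Bbmaj7 is the degree-6 chord of D minor, so it is the borrowed bVImaj7.

bVImaj7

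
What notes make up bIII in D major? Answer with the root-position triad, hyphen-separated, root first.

Scale degree 3 in D major is F#. bIII uses the lowered form, F, taken from D minor. In D minor the chord on F is F–A–C.

F-A-C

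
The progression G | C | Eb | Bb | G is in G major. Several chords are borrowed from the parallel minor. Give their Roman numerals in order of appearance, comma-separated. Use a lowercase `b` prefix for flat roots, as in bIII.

bVI, bIII

G major has the diatonic set G, Am, Bm, C, D, Em, F#dim. Of the given chords, G and C are diatonic. Eb (Eb–G–Bb) doesn't fit — on degree 6 G major would have Em (vi). Eb is the degree-6 chord of G minor, so it is the borrowed bVI. Bb (Bb–D–F) is not: scale degree 3 in G major carries Bm (iii). In G minor the chord on that degree is Bb, so here it functions as bIII, borrowed from the parallel minor.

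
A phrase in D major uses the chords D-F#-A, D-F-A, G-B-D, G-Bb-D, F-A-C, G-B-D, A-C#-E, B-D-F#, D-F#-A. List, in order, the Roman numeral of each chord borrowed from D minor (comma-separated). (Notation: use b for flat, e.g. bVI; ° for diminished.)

i, iv, bIII

D major has the diatonic set D, Em, F#m, G, A, Bm, C#dim. Of the given chords, D–F#–A = D, G–B–D = G, A–C#–E = A and B–D–F# = Bm are diatonic. But D–F–A is foreign: the diatonic I on degree 1 is D, whereas Dm comes from D minor. It is labeled i. G–Bb–D is not: scale degree 4 in D major carries G (IV). In D minor the chord on that degree is Gm, so here it functions as iv, borrowed from the parallel minor. F–A–C doesn't fit — on degree 3 D major would have F#m (iii). F is the degree-3 chord of D minor, so it is the borrowed bIII.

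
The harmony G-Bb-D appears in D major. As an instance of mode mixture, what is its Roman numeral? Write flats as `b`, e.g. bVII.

iv

G is scale degree 4 in D major. The diatonic chord on degree 4 would be G (IV), but G–Bb–D is the minor chord from D minor. As a borrowed chord it is labeled iv.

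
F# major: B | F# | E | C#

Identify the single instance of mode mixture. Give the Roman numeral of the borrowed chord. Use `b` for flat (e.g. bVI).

bVII

F# major has the diatonic set F#, G#m, A#m, B, C#, D#m, E#dim. Of the given chords, B, F# and C# are diatonic. But E (E–G#–B) is foreign: the diatonic vii° on degree 7 is E#dim, whereas E comes from F# minor. It is labeled bVII.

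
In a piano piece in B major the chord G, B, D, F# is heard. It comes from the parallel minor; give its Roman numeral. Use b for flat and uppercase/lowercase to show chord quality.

bVImaj7

In B major scale degree 6 is G#; G is its lowered form, from B minor. Diatonically B major has G#m (vi) on that degree; G–B–D–F# is instead the major-seventh chord native to B minor, so it takes the label bVImaj7.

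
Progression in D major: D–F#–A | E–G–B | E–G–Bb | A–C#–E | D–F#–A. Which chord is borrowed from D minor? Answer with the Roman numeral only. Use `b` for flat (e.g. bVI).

The diatonic triads in D major are D, Em, F#m, G, A, Bm, C#dim. D–F#–A = D, E–G–B = Em and A–C#–E = A are all diatonic. But E–G–Bb is foreign: the diatonic ii on degree 2 is Em, whereas Edim comes from D minor. It is labeled ii°.

ii°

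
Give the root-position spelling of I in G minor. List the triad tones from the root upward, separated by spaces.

The root, G, is scale degree 1 — the same note in G minor and G major; only the chord quality changes. Stacking thirds in G major on G gives G–B–D.

G B D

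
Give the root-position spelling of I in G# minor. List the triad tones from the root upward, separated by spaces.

The root, G#, is scale degree 1 — the same note in G# minor and G# major; only the chord quality changes. Stacking thirds in G# major on G# gives G#–B#–D#.

G# B# D#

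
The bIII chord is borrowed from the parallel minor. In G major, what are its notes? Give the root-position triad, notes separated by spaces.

Bb D F

Scale degree 3 in G major is B. bIII uses the lowered form, Bb, taken from G minor. Building the major chord from the parallel minor on Bb: Bb–D–F.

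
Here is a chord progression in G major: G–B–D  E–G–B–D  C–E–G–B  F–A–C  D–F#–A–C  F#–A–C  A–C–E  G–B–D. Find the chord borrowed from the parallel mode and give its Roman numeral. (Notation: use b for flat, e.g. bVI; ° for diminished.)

The diatonic triads in G major are G, Am, Bm, C, D, Em, F#dim. Of the given chords, G–B–D = G, E–G–B–D = Em7, C–E–G–B = Cmaj7, D–F#–A–C = D7, F#–A–C = F#dim and A–C–E = Am are diatonic. But F–A–C is foreign: the diatonic vii° on degree 7 is F#dim, whereas F comes from G minor. It is labeled bVII.

bVII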